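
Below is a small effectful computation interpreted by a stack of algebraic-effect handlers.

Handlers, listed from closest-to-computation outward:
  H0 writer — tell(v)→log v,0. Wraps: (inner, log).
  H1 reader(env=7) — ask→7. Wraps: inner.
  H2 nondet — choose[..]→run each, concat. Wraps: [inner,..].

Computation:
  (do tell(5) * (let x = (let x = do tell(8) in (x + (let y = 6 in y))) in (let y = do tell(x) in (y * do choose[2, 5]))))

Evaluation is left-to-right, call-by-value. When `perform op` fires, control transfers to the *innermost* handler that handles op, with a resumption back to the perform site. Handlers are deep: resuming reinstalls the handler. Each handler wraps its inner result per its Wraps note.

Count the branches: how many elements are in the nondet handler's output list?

Step-by-step:
tell(5) @ H0 ⇒ log+=5
tell(8) @ H0 ⇒ log+=8
tell(6) @ H0 ⇒ log+=6
choose[2, 5] @ H2
  branch[0] choose=2:
    H0 returns (0, (5, 8, 6))
    H1 returns (0, (5, 8, 6))
    H2 returns [(0, (5, 8, 6))]
  branch[1] choose=5:
    H0 returns (0, (5, 8, 6))
    H1 returns (0, (5, 8, 6))
    H2 returns [(0, (5, 8, 6))]
= [(0, (5, 8, 6)), (0, (5, 8, 6))]

Answer: 2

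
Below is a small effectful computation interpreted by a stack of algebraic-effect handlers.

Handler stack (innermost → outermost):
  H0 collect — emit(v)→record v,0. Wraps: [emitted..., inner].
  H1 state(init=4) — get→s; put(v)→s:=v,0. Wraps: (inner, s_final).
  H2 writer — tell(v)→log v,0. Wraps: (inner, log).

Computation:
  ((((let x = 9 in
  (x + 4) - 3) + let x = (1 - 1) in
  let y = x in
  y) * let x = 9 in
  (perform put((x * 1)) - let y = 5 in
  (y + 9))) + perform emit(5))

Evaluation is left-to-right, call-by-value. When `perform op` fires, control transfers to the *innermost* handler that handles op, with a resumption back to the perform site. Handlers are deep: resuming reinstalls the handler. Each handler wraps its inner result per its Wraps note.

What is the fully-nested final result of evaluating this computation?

Evaluation trace:
put(9) @ H1 ⇒ s:=9
emit(5) @ H0 ⇒ out+=5
H0 returns [5, -140]
H1 returns ([5, -140], 9)
H2 returns (([5, -140], 9), ())
= (([5, -140], 9), ())

Answer: (([5, -140], 9), ())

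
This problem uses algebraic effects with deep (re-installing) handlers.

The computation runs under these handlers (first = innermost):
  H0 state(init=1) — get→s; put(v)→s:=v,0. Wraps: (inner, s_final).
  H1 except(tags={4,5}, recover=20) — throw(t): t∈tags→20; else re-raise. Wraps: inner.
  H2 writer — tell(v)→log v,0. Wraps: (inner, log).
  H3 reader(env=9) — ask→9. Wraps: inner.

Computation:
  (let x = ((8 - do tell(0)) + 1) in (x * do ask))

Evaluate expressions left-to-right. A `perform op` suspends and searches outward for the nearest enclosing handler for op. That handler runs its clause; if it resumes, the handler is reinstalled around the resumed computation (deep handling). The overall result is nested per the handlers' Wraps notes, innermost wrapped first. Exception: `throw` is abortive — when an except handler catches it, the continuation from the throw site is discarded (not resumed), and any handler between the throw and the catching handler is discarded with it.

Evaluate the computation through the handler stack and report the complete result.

Answer: ((81, 1), (0))

Step-by-step:
tell(0) @ H2 ⇒ log+=0
ask @ H3 ⇒ 9
H0 returns (81, 1)
H1 returns (81, 1)
H2 returns ((81, 1), (0))
H3 returns ((81, 1), (0))
= ((81, 1), (0))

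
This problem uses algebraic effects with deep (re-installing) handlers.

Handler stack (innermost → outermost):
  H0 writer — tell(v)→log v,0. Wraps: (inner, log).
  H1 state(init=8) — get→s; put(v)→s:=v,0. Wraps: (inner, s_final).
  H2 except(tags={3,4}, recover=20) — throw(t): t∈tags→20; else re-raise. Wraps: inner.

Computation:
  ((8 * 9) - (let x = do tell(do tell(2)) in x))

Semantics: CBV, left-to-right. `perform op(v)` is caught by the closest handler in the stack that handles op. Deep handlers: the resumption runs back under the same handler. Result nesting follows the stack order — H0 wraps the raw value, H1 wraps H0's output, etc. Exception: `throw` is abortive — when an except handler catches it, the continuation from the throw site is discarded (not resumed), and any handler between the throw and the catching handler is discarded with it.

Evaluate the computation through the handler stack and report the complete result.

Answer: ((72, (2, 0)), 8)

Working:
tell(2) @ H0 ⇒ log+=2
tell(0) @ H0 ⇒ log+=0
H0 returns (72, (2, 0))
H1 returns ((72, (2, 0)), 8)
H2 returns ((72, (2, 0)), 8)
= ((72, (2, 0)), 8)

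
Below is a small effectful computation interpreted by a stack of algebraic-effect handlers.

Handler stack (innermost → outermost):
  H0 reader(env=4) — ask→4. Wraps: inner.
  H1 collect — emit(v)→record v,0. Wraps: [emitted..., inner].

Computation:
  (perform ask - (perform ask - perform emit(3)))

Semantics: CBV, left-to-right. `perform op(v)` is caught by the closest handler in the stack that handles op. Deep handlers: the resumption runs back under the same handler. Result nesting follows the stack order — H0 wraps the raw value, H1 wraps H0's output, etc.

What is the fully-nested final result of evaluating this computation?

Answer: [3, 0]

Working:
ask @ H0 ⇒ 4
ask @ H0 ⇒ 4
emit(3) @ H1 ⇒ out+=3
H0 returns 0
H1 returns [3, 0]
= [3, 0]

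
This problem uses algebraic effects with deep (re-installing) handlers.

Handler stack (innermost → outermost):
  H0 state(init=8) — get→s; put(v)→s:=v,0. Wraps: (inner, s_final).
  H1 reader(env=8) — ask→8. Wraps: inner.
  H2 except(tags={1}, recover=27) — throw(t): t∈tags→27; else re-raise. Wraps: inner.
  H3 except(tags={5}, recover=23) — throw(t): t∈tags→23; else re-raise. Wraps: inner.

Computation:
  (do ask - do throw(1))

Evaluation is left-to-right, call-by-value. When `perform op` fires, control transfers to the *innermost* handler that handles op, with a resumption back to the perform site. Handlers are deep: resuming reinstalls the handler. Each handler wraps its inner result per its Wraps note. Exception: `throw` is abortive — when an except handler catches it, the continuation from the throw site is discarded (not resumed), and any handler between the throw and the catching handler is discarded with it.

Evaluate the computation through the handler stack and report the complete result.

Answer: 27

Working:
ask @ H1 ⇒ 8
throw(1) @ H2 caught ⇒ 27
H3 returns 27
= 27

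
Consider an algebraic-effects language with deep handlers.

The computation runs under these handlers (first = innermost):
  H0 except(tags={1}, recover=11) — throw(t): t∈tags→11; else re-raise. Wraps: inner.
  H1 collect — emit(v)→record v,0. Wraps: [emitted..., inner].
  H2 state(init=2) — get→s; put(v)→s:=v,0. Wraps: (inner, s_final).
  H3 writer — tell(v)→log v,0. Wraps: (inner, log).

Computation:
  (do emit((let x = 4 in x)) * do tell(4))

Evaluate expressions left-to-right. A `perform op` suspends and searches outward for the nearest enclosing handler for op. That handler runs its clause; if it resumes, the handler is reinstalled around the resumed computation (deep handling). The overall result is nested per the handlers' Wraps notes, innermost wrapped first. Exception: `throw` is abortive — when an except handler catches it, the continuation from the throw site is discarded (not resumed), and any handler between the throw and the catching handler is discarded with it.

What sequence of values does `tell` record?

Working:
emit(4) @ H1 ⇒ out+=4
tell(4) @ H3 ⇒ log+=4
H0 returns 0
H1 returns [4, 0]
H2 returns ([4, 0], 2)
H3 returns (([4, 0], 2), (4))
= (([4, 0], 2), (4))

Answer: (4)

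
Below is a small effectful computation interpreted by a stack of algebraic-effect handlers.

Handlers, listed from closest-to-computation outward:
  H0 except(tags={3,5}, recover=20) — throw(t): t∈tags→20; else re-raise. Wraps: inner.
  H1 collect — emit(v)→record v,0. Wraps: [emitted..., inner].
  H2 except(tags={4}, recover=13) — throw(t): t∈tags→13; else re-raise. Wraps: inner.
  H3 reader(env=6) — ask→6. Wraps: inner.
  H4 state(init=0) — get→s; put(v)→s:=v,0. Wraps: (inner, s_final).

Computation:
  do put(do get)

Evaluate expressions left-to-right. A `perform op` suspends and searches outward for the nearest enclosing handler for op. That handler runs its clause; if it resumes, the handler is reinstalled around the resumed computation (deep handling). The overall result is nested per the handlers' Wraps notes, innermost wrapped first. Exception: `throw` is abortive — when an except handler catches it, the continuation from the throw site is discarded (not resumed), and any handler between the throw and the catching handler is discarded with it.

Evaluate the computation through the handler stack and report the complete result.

Working:
get @ H4 ⇒ 0
put(0) @ H4 ⇒ s:=0
H0 returns 0
H1 returns [0]
H2 returns [0]
H3 returns [0]
H4 returns ([0], 0)
= ([0], 0)

Answer: ([0], 0)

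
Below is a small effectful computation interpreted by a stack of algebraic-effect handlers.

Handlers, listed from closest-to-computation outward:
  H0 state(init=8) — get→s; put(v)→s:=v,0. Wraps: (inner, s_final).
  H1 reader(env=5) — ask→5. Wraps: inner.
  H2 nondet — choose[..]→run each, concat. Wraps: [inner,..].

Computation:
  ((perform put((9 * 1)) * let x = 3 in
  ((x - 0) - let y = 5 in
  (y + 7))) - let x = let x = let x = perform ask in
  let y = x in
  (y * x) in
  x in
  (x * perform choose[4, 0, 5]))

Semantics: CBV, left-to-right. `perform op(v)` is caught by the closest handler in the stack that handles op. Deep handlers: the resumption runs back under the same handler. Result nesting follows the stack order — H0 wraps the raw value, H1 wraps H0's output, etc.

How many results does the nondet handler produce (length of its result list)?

Answer: 3

Working:
put(9) @ H0 ⇒ s:=9
ask @ H1 ⇒ 5
choose[4, 0, 5] @ H2
  branch[0] choose=4:
    H0 returns (-100, 9)
    H1 returns (-100, 9)
    H2 returns [(-100, 9)]
  branch[1] choose=0:
    H0 returns (0, 9)
    H1 returns (0, 9)
    H2 returns [(0, 9)]
  branch[2] choose=5:
    H0 returns (-125, 9)
    H1 returns (-125, 9)
    H2 returns [(-125, 9)]
= [(-100, 9), (0, 9), (-125, 9)]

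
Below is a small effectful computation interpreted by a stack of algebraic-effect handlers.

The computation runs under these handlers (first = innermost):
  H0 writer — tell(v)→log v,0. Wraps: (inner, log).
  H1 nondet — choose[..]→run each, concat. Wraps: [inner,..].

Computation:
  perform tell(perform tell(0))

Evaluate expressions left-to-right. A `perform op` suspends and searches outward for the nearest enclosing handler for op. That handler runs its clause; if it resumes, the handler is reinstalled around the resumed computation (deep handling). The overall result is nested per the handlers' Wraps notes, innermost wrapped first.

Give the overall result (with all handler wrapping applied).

Answer: [(0, (0, 0))]

Step-by-step:
tell(0) @ H0 ⇒ log+=0
tell(0) @ H0 ⇒ log+=0
H0 returns (0, (0, 0))
H1 returns [(0, (0, 0))]
= [(0, (0, 0))]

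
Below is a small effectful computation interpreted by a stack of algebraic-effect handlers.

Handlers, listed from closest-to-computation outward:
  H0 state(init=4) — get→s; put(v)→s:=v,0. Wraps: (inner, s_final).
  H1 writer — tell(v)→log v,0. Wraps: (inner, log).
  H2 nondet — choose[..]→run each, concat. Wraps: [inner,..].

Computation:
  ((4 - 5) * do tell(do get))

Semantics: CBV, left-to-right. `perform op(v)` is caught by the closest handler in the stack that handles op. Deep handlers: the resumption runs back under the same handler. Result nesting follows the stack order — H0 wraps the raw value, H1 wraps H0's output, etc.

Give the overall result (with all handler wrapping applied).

Answer: [((0, 4), (4))]

Step-by-step:
get @ H0 ⇒ 4
tell(4) @ H1 ⇒ log+=4
H0 returns (0, 4)
H1 returns ((0, 4), (4))
H2 returns [((0, 4), (4))]
= [((0, 4), (4))]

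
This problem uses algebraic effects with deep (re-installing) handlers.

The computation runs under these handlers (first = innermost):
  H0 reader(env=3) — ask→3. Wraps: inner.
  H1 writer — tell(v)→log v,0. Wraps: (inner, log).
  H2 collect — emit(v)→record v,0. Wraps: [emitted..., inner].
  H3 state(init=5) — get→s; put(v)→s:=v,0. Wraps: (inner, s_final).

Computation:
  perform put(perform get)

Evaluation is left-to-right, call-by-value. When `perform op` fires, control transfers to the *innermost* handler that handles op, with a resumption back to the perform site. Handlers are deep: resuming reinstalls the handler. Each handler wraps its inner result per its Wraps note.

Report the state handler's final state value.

Step-by-step:
get @ H3 ⇒ 5
put(5) @ H3 ⇒ s:=5
H0 returns 0
H1 returns (0, ())
H2 returns [(0, ())]
H3 returns ([(0, ())], 5)
= ([(0, ())], 5)

Answer: 5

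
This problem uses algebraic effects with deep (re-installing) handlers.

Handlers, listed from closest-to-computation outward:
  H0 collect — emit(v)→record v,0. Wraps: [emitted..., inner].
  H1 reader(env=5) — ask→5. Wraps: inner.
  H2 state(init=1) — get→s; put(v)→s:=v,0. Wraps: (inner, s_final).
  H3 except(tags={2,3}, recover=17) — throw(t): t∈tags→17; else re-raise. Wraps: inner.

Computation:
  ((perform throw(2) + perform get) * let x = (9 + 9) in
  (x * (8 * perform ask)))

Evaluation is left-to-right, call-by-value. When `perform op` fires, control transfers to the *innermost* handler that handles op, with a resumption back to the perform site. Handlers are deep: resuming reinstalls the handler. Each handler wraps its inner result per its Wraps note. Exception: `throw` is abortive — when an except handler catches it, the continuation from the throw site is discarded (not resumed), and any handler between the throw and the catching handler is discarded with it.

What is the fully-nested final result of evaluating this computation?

Answer: 17

Evaluation trace:
throw(2) @ H3 caught ⇒ 17
= 17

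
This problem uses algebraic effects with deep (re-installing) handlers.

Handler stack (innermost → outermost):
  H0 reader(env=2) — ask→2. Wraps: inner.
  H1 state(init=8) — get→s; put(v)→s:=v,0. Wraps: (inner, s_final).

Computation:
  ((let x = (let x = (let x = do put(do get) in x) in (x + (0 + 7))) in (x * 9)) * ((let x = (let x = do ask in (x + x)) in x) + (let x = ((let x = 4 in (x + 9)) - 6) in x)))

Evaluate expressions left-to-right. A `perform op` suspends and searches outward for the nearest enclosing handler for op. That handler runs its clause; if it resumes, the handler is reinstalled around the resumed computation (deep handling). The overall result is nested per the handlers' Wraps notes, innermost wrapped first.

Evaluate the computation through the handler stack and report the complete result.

Evaluation trace:
get @ H1 ⇒ 8
put(8) @ H1 ⇒ s:=8
ask @ H0 ⇒ 2
H0 returns 693
H1 returns (693, 8)
= (693, 8)

Answer: (693, 8)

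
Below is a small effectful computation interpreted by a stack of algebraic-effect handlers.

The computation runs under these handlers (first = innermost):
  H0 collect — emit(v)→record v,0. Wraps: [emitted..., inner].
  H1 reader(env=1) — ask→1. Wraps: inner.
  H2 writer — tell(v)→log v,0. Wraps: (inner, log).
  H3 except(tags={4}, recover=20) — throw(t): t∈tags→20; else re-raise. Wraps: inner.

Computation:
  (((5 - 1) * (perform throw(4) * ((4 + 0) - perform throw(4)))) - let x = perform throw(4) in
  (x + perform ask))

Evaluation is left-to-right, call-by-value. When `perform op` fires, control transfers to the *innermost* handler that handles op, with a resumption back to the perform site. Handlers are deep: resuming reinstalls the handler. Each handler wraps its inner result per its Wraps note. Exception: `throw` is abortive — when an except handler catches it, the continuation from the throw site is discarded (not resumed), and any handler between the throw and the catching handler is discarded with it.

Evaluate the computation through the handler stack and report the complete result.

Step-by-step:
throw(4) @ H3 caught ⇒ 20
= 20

Answer: 20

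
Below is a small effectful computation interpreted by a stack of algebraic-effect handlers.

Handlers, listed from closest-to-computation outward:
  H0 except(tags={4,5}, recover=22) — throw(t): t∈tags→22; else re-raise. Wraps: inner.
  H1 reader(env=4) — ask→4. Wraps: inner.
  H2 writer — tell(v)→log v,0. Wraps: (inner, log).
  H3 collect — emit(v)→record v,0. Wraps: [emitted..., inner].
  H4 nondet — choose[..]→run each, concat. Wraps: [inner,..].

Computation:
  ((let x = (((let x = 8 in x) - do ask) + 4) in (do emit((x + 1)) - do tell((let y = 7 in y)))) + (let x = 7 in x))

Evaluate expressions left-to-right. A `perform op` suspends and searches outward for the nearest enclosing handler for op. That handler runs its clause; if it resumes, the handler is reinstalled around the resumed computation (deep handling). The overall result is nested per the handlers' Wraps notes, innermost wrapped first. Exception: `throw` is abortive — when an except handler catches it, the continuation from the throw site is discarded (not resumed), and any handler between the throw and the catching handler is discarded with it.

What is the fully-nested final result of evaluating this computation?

Answer: [[9, (7, (7))]]

Evaluation trace:
ask @ H1 ⇒ 4
emit(9) @ H3 ⇒ out+=9
tell(7) @ H2 ⇒ log+=7
H0 returns 7
H1 returns 7
H2 returns (7, (7))
H3 returns [9, (7, (7))]
H4 returns [[9, (7, (7))]]
= [[9, (7, (7))]]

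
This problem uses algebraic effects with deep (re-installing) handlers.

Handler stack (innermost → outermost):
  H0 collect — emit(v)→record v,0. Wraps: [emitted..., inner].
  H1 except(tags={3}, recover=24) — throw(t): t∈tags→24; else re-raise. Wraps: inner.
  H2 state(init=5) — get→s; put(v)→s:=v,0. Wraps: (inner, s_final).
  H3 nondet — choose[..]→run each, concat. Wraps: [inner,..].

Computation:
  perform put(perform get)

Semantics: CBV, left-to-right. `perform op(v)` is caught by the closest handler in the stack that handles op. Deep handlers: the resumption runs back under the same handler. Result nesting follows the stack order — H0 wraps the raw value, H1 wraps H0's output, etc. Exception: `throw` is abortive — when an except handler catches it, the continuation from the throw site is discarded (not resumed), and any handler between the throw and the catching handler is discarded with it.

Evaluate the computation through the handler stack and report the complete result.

Working:
get @ H2 ⇒ 5
put(5) @ H2 ⇒ s:=5
H0 returns [0]
H1 returns [0]
H2 returns ([0], 5)
H3 returns [([0], 5)]
= [([0], 5)]

Answer: [([0], 5)]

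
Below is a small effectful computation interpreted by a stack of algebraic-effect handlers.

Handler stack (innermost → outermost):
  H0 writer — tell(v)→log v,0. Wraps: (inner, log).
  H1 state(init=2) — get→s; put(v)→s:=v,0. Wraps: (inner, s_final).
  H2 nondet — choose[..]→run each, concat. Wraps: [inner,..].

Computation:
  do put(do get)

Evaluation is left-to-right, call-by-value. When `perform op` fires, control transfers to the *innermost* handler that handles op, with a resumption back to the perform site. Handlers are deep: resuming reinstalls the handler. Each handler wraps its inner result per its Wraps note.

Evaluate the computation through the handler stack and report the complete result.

Answer: [((0, ()), 2)]

Working:
get @ H1 ⇒ 2
put(2) @ H1 ⇒ s:=2
H0 returns (0, ())
H1 returns ((0, ()), 2)
H2 returns [((0, ()), 2)]
= [((0, ()), 2)]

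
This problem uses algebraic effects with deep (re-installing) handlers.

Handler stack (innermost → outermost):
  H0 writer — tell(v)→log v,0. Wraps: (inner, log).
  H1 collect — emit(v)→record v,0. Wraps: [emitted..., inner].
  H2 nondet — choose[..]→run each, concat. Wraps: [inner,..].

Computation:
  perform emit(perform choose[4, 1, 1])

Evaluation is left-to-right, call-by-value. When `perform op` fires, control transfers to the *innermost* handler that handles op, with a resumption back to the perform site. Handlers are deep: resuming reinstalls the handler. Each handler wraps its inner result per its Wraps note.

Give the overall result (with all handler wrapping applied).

Step-by-step:
choose[4, 1, 1] @ H2
  branch[0] choose=4:
    emit(4) @ H1 ⇒ out+=4
    H0 returns (0, ())
    H1 returns [4, (0, ())]
    H2 returns [[4, (0, ())]]
  branch[1] choose=1:
    emit(1) @ H1 ⇒ out+=1
    H0 returns (0, ())
    H1 returns [1, (0, ())]
    H2 returns [[1, (0, ())]]
  branch[2] choose=1:
    emit(1) @ H1 ⇒ out+=1
    H0 returns (0, ())
    H1 returns [1, (0, ())]
    H2 returns [[1, (0, ())]]
= [[4, (0, ())], [1, (0, ())], [1, (0, ())]]

Answer: [[4, (0, ())], [1, (0, ())], [1, (0, ())]]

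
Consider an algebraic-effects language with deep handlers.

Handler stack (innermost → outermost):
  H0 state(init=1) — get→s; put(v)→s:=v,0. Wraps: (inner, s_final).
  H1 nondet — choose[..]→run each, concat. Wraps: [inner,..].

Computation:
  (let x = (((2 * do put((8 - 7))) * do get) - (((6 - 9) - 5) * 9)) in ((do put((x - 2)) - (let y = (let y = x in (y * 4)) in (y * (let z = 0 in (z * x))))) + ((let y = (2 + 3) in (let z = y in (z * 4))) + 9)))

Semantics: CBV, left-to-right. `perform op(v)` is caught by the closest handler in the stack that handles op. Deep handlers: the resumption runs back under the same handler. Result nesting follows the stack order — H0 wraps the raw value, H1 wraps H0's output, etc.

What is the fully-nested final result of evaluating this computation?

Working:
put(1) @ H0 ⇒ s:=1
get @ H0 ⇒ 1
put(70) @ H0 ⇒ s:=70
H0 returns (29, 70)
H1 returns [(29, 70)]
= [(29, 70)]

Answer: [(29, 70)]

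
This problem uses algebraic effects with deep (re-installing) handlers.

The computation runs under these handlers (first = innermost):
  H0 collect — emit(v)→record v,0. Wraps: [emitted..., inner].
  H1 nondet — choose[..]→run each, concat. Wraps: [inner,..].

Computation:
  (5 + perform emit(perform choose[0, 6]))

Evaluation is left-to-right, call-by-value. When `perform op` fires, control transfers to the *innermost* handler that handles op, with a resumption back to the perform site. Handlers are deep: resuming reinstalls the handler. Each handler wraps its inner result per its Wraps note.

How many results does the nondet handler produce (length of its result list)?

Answer: 2

Step-by-step:
choose[0, 6] @ H1
  branch[0] choose=0:
    emit(0) @ H0 ⇒ out+=0
    H0 returns [0, 5]
    H1 returns [[0, 5]]
  branch[1] choose=6:
    emit(6) @ H0 ⇒ out+=6
    H0 returns [6, 5]
    H1 returns [[6, 5]]
= [[0, 5], [6, 5]]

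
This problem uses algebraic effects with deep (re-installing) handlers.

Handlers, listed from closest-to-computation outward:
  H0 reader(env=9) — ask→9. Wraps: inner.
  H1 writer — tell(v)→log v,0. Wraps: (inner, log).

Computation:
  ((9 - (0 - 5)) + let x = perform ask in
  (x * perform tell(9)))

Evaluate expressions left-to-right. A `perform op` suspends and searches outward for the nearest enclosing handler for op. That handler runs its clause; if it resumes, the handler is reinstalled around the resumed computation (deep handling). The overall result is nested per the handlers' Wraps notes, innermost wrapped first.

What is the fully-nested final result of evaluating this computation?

Evaluation trace:
ask @ H0 ⇒ 9
tell(9) @ H1 ⇒ log+=9
H0 returns 14
H1 returns (14, (9))
= (14, (9))

Answer: (14, (9))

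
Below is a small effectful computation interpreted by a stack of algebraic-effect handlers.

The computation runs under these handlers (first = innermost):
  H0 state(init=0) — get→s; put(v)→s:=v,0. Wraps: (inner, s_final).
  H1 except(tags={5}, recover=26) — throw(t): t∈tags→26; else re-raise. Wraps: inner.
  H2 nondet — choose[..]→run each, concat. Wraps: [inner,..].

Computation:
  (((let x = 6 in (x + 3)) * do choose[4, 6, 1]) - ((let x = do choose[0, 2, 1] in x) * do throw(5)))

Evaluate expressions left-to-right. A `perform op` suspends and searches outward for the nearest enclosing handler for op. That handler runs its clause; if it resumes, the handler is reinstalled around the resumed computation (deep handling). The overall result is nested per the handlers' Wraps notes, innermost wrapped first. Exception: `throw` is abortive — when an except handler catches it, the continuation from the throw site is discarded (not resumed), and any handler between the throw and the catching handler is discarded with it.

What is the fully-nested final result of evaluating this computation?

Answer: [26, 26, 26, 26, 26, 26, 26, 26, 26]

Evaluation trace:
choose[4, 6, 1] @ H2
  branch[0] choose=4:
    choose[0, 2, 1] @ H2
      branch[0] choose=0:
        throw(5) @ H1 caught ⇒ 26
        H2 returns [26]
      branch[1] choose=2:
        throw(5) @ H1 caught ⇒ 26
        H2 returns [26]
      branch[2] choose=1:
        throw(5) @ H1 caught ⇒ 26
        H2 returns [26]
  branch[1] choose=6:
    choose[0, 2, 1] @ H2
      branch[0] choose=0:
        throw(5) @ H1 caught ⇒ 26
        H2 returns [26]
      branch[1] choose=2:
        throw(5) @ H1 caught ⇒ 26
        H2 returns [26]
      branch[2] choose=1:
        throw(5) @ H1 caught ⇒ 26
        H2 returns [26]
  branch[2] choose=1:
    choose[0, 2, 1] @ H2
      branch[0] choose=0:
        throw(5) @ H1 caught ⇒ 26
        H2 returns [26]
      branch[1] choose=2:
        throw(5) @ H1 caught ⇒ 26
        H2 returns [26]
      branch[2] choose=1:
        throw(5) @ H1 caught ⇒ 26
        H2 returns [26]
= [26, 26, 26, 26, 26, 26, 26, 26, 26]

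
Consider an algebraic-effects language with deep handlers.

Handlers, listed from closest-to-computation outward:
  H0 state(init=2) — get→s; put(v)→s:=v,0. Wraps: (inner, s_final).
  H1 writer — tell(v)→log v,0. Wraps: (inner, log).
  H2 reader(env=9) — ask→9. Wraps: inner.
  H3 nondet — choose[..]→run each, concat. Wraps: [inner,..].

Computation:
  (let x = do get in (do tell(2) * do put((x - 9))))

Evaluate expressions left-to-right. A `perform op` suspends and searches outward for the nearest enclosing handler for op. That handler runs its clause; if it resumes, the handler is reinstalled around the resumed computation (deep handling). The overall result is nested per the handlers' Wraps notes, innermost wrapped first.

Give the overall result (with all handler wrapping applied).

Answer: [((0, -7), (2))]

Working:
get @ H0 ⇒ 2
tell(2) @ H1 ⇒ log+=2
put(-7) @ H0 ⇒ s:=-7
H0 returns (0, -7)
H1 returns ((0, -7), (2))
H2 returns ((0, -7), (2))
H3 returns [((0, -7), (2))]
= [((0, -7), (2))]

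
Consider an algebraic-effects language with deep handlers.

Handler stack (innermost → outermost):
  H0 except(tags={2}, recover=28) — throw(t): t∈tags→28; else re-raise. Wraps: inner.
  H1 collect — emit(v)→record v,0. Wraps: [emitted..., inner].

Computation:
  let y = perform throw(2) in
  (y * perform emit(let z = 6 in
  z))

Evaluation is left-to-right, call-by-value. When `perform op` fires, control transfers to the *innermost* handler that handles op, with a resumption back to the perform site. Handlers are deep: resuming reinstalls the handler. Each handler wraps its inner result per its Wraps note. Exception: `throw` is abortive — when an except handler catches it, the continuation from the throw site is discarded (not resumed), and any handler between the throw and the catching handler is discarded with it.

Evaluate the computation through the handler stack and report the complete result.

Answer: [28]

Evaluation trace:
throw(2) @ H0 caught ⇒ 28
H1 returns [28]
= [28]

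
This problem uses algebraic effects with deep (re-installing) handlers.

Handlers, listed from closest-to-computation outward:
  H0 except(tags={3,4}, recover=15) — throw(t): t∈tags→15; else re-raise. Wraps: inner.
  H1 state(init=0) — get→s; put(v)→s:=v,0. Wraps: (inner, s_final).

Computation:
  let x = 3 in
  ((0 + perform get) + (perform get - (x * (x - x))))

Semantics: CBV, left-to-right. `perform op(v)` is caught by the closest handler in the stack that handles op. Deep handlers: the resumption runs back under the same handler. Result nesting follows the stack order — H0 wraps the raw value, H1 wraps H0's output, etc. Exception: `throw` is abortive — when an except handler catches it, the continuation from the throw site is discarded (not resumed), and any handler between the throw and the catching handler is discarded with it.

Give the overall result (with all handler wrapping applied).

Step-by-step:
get @ H1 ⇒ 0
get @ H1 ⇒ 0
H0 returns 0
H1 returns (0, 0)
= (0, 0)

Answer: (0, 0)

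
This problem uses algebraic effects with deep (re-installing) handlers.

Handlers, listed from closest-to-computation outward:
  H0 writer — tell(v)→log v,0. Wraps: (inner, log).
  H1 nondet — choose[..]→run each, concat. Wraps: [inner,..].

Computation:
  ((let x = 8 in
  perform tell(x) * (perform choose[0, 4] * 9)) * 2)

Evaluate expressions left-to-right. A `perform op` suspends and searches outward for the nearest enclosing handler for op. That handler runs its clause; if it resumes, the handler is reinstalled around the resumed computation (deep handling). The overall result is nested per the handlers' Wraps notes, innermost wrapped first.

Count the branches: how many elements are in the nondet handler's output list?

Step-by-step:
tell(8) @ H0 ⇒ log+=8
choose[0, 4] @ H1
  branch[0] choose=0:
    H0 returns (0, (8))
    H1 returns [(0, (8))]
  branch[1] choose=4:
    H0 returns (0, (8))
    H1 returns [(0, (8))]
= [(0, (8)), (0, (8))]

Answer: 2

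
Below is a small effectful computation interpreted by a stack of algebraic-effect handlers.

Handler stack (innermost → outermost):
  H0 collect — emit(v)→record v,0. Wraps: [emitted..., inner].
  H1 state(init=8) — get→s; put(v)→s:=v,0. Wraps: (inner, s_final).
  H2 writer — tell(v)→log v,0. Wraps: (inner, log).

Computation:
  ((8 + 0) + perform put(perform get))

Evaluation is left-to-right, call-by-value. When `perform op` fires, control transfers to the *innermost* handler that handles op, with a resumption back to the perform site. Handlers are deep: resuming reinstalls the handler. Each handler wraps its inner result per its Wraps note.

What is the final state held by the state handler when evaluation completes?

Step-by-step:
get @ H1 ⇒ 8
put(8) @ H1 ⇒ s:=8
H0 returns [8]
H1 returns ([8], 8)
H2 returns (([8], 8), ())
= (([8], 8), ())

Answer: 8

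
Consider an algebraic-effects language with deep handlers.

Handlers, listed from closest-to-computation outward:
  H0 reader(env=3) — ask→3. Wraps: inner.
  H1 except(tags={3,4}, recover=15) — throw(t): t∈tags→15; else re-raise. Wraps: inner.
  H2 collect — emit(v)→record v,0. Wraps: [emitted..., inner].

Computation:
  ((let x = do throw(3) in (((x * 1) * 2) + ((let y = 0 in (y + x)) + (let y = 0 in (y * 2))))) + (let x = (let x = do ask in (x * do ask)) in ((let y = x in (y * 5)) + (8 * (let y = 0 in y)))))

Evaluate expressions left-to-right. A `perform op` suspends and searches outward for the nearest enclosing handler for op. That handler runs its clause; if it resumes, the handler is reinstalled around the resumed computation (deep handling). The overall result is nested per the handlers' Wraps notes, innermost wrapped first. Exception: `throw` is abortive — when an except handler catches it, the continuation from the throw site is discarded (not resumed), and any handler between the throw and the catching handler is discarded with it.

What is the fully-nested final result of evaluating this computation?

Answer: [15]

Step-by-step:
throw(3) @ H1 caught ⇒ 15
H2 returns [15]
= [15]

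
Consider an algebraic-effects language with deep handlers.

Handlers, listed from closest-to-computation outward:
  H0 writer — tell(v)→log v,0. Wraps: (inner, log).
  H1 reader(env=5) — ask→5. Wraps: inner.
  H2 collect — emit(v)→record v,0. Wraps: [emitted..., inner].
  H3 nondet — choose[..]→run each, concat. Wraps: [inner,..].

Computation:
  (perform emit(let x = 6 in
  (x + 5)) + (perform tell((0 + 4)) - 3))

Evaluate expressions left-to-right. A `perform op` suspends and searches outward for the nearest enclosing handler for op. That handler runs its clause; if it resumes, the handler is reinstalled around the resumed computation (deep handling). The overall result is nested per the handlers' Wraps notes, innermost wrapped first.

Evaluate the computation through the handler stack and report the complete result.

Evaluation trace:
emit(11) @ H2 ⇒ out+=11
tell(4) @ H0 ⇒ log+=4
H0 returns (-3, (4))
H1 returns (-3, (4))
H2 returns [11, (-3, (4))]
H3 returns [[11, (-3, (4))]]
= [[11, (-3, (4))]]

Answer: [[11, (-3, (4))]]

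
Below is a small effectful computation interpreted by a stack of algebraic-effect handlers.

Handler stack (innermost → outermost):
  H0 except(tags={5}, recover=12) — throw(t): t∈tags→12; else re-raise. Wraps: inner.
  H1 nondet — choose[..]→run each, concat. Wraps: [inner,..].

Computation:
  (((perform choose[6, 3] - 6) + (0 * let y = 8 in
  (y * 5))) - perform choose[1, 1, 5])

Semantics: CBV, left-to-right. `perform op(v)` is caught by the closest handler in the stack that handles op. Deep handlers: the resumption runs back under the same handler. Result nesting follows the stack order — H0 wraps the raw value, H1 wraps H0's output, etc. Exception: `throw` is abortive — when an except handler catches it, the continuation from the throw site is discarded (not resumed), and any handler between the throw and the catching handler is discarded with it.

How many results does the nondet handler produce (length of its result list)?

Evaluation trace:
choose[6, 3] @ H1
  branch[0] choose=6:
    choose[1, 1, 5] @ H1
      branch[0] choose=1:
        H0 returns -1
        H1 returns [-1]
      branch[1] choose=1:
        H0 returns -1
        H1 returns [-1]
      branch[2] choose=5:
        H0 returns -5
        H1 returns [-5]
  branch[1] choose=3:
    choose[1, 1, 5] @ H1
      branch[0] choose=1:
        H0 returns -4
        H1 returns [-4]
      branch[1] choose=1:
        H0 returns -4
        H1 returns [-4]
      branch[2] choose=5:
        H0 returns -8
        H1 returns [-8]
= [-1, -1, -5, -4, -4, -8]

Answer: 6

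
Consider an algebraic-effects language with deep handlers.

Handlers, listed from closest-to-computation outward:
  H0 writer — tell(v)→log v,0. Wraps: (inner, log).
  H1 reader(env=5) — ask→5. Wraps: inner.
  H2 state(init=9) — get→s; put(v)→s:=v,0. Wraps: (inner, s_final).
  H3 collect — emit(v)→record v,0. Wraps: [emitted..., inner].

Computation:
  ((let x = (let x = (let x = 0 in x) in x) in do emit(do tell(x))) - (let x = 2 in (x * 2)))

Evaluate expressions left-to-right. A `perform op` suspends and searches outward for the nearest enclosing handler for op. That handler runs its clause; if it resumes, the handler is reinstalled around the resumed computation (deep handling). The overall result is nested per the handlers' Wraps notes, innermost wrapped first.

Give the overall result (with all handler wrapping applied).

Step-by-step:
tell(0) @ H0 ⇒ log+=0
emit(0) @ H3 ⇒ out+=0
H0 returns (-4, (0))
H1 returns (-4, (0))
H2 returns ((-4, (0)), 9)
H3 returns [0, ((-4, (0)), 9)]
= [0, ((-4, (0)), 9)]

Answer: [0, ((-4, (0)), 9)]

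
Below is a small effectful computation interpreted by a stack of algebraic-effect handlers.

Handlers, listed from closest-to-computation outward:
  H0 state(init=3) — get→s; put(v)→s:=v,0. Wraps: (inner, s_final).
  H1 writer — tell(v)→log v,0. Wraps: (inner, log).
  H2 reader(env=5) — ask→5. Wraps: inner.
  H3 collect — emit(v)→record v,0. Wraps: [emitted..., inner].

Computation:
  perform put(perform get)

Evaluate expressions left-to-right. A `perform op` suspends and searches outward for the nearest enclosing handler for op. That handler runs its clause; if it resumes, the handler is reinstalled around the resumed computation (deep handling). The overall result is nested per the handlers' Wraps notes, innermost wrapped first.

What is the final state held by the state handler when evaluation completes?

Step-by-step:
get @ H0 ⇒ 3
put(3) @ H0 ⇒ s:=3
H0 returns (0, 3)
H1 returns ((0, 3), ())
H2 returns ((0, 3), ())
H3 returns [((0, 3), ())]
= [((0, 3), ())]

Answer: 3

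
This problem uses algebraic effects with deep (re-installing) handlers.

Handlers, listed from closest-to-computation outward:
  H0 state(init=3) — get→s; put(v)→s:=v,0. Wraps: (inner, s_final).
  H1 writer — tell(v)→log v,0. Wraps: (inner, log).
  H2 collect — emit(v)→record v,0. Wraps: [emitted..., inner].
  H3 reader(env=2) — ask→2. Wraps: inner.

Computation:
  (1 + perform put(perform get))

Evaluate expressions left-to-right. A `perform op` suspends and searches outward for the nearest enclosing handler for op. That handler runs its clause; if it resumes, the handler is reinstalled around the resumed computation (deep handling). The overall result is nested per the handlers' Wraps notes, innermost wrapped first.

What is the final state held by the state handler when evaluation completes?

Answer: 3

Step-by-step:
get @ H0 ⇒ 3
put(3) @ H0 ⇒ s:=3
H0 returns (1, 3)
H1 returns ((1, 3), ())
H2 returns [((1, 3), ())]
H3 returns [((1, 3), ())]
= [((1, 3), ())]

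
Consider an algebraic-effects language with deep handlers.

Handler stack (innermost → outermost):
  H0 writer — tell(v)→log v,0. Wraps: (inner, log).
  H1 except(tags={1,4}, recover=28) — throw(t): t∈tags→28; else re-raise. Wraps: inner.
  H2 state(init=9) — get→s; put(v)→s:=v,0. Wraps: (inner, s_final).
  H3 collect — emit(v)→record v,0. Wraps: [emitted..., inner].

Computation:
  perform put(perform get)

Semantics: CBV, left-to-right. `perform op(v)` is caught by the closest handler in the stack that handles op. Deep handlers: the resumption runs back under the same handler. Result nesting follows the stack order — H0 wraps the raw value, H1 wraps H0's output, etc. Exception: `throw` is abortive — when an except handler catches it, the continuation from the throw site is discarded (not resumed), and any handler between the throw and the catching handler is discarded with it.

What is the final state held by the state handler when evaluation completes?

Evaluation trace:
get @ H2 ⇒ 9
put(9) @ H2 ⇒ s:=9
H0 returns (0, ())
H1 returns (0, ())
H2 returns ((0, ()), 9)
H3 returns [((0, ()), 9)]
= [((0, ()), 9)]

Answer: 9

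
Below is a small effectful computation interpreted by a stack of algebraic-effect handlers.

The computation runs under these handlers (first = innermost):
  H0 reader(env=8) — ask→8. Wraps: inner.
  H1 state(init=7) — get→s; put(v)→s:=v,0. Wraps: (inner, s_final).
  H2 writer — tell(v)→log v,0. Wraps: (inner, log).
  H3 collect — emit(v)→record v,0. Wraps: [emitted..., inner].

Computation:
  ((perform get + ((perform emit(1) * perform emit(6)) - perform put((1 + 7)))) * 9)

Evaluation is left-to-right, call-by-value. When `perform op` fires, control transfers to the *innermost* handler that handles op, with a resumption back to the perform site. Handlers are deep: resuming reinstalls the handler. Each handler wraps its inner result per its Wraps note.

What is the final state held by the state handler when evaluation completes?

Answer: 8

Step-by-step:
get @ H1 ⇒ 7
emit(1) @ H3 ⇒ out+=1
emit(6) @ H3 ⇒ out+=6
put(8) @ H1 ⇒ s:=8
H0 returns 63
H1 returns (63, 8)
H2 returns ((63, 8), ())
H3 returns [1, 6, ((63, 8), ())]
= [1, 6, ((63, 8), ())]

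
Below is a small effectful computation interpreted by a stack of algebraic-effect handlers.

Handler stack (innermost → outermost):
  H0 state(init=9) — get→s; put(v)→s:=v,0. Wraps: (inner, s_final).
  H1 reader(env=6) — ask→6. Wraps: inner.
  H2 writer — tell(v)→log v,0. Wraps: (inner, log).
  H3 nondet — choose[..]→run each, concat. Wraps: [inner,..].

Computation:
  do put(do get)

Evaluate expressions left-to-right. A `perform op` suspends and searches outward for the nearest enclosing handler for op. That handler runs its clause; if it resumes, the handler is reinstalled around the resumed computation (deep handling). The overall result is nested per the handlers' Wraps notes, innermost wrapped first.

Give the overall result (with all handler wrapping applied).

Step-by-step:
get @ H0 ⇒ 9
put(9) @ H0 ⇒ s:=9
H0 returns (0, 9)
H1 returns (0, 9)
H2 returns ((0, 9), ())
H3 returns [((0, 9), ())]
= [((0, 9), ())]

Answer: [((0, 9), ())]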